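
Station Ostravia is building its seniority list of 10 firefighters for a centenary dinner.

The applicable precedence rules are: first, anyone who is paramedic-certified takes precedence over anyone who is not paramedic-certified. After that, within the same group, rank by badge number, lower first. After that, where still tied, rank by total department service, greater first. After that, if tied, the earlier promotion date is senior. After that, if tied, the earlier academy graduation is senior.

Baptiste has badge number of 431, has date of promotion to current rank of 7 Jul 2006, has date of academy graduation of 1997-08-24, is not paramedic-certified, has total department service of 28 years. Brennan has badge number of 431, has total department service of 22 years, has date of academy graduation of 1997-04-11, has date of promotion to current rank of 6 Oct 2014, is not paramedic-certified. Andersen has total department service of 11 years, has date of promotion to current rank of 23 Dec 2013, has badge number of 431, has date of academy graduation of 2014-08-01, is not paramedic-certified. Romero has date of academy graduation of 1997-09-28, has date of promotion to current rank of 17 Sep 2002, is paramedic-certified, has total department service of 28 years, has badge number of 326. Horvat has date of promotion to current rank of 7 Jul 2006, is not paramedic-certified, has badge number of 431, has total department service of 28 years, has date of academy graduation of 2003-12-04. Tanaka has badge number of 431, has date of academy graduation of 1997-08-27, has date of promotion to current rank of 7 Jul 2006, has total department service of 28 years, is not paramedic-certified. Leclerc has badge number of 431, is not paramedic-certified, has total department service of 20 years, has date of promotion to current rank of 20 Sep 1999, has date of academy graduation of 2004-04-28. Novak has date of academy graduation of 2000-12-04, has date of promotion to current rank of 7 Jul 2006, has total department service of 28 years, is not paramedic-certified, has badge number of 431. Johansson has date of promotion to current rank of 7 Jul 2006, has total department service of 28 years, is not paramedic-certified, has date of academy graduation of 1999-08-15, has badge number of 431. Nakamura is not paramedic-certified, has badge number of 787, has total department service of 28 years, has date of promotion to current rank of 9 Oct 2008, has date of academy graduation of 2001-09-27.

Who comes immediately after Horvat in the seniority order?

By the first rule: Romero (paramedic-certified); then Baptiste, Tanaka, Johansson, Novak, Horvat, Brennan, Leclerc, Andersen and Nakamura (each not paramedic-certified).
Among Baptiste, Tanaka, Johansson, Novak, Horvat, Brennan, Leclerc, Andersen and Nakamura, by badge number (lower first): Baptiste, Tanaka, Johansson, Novak, Horvat, Brennan, Leclerc and Andersen (431) before Nakamura (787).
Among Baptiste, Tanaka, Johansson, Novak, Horvat, Brennan, Leclerc and Andersen, by total department service (higher first): Baptiste, Tanaka, Johansson, Novak and Horvat (28 years) before Brennan (22 years) before Leclerc (20 years) before Andersen (11 years).
Baptiste, Tanaka, Johansson, Novak and Horvat all have date of promotion to current rank 7 Jul 2006, so the next rule applies.
Among Baptiste, Tanaka, Johansson, Novak and Horvat, by date of academy graduation (earlier first): Baptiste (1997-08-24) before Tanaka (1997-08-27) before Johansson (1999-08-15) before Novak (2000-12-04) before Horvat (2003-12-04).
Order: Romero, Baptiste, Tanaka, Johansson, Novak, Horvat, Brennan, Leclerc, Andersen, Nakamura.

Brennan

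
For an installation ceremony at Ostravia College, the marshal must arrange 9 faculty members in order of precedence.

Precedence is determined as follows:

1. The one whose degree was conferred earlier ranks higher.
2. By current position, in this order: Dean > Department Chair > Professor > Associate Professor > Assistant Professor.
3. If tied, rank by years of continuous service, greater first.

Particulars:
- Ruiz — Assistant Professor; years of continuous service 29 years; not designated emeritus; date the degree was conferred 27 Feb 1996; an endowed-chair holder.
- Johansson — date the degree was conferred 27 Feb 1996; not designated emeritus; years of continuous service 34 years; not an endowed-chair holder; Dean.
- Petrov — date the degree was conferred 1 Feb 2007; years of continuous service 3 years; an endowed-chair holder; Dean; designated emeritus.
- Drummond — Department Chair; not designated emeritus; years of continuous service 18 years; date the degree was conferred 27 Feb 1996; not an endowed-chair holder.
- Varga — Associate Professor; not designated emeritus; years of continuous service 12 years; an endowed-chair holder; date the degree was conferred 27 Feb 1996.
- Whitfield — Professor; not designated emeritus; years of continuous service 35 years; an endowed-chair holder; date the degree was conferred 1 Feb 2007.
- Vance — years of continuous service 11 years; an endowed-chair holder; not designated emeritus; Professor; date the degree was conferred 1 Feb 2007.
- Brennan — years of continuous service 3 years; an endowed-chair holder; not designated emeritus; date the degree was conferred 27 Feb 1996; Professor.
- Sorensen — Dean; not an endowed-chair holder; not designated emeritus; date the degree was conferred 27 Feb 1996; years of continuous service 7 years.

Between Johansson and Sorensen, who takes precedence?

By date the degree was conferred (earlier first): Johansson, Sorensen, Drummond, Brennan, Varga and Ruiz (each 27 Feb 1996); then Petrov, Whitfield and Vance (each 1 Feb 2007).
Among Johansson, Sorensen, Drummond, Brennan, Varga and Ruiz, by current position: Johansson and Sorensen (Dean) before Drummond (Department Chair) before Brennan (Professor) before Varga (Associate Professor) before Ruiz (Assistant Professor).
Among Johansson and Sorensen, by years of continuous service (higher first): Johansson (34 years) before Sorensen (7 years).
Among Petrov, Whitfield and Vance, by current position: Petrov (Dean) before Whitfield and Vance (Professor).
Among Whitfield and Vance, by years of continuous service (higher first): Whitfield (35 years) before Vance (11 years).
So Johansson takes precedence.

Johansson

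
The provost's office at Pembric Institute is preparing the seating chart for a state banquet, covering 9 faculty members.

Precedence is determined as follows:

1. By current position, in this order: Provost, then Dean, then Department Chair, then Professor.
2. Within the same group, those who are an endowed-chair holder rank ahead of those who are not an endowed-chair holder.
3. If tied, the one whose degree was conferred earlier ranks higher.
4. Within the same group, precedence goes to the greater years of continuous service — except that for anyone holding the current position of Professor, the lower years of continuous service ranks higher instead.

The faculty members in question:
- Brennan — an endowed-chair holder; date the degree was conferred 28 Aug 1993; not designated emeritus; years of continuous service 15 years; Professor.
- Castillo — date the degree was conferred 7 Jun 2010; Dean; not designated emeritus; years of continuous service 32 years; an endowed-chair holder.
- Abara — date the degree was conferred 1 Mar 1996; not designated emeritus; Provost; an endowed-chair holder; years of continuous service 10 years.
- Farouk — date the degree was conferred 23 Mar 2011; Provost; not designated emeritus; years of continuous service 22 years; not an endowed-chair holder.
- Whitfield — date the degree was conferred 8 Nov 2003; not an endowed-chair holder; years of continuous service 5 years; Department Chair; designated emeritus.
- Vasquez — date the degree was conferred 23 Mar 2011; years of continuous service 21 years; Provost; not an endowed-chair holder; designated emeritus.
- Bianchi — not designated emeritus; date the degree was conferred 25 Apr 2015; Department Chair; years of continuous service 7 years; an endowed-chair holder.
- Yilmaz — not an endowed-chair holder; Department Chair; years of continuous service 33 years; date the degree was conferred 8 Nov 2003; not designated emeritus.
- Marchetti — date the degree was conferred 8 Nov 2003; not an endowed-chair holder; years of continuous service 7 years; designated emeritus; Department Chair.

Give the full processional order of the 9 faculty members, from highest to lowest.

Abara, Farouk, Vasquez, Castillo, Bianchi, Yilmaz, Marchetti, Whitfield, Brennan

By current position: Abara, Farouk and Vasquez (Provost); then Castillo (Dean); then Bianchi, Yilmaz, Marchetti and Whitfield (Department Chair); then Brennan (Professor).
Among Abara, Farouk and Vasquez, an endowed-chair holder before not an endowed-chair holder: Abara (an endowed-chair holder) before Farouk and Vasquez (not an endowed-chair holder).
Farouk and Vasquez both have date the degree was conferred 23 Mar 2011, so the next rule applies.
Among Farouk and Vasquez, by years of continuous service (higher first): Farouk (22 years) before Vasquez (21 years).
Among Bianchi, Yilmaz, Marchetti and Whitfield, an endowed-chair holder before not an endowed-chair holder: Bianchi (an endowed-chair holder) before Yilmaz, Marchetti and Whitfield (not an endowed-chair holder).
Yilmaz, Marchetti and Whitfield all have date the degree was conferred 8 Nov 2003, so the next rule applies.
Among Yilmaz, Marchetti and Whitfield, by years of continuous service (higher first): Yilmaz (33 years) before Marchetti (7 years) before Whitfield (5 years).
Full order: Abara, Farouk, Vasquez, Castillo, Bianchi, Yilmaz, Marchetti, Whitfield, Brennan.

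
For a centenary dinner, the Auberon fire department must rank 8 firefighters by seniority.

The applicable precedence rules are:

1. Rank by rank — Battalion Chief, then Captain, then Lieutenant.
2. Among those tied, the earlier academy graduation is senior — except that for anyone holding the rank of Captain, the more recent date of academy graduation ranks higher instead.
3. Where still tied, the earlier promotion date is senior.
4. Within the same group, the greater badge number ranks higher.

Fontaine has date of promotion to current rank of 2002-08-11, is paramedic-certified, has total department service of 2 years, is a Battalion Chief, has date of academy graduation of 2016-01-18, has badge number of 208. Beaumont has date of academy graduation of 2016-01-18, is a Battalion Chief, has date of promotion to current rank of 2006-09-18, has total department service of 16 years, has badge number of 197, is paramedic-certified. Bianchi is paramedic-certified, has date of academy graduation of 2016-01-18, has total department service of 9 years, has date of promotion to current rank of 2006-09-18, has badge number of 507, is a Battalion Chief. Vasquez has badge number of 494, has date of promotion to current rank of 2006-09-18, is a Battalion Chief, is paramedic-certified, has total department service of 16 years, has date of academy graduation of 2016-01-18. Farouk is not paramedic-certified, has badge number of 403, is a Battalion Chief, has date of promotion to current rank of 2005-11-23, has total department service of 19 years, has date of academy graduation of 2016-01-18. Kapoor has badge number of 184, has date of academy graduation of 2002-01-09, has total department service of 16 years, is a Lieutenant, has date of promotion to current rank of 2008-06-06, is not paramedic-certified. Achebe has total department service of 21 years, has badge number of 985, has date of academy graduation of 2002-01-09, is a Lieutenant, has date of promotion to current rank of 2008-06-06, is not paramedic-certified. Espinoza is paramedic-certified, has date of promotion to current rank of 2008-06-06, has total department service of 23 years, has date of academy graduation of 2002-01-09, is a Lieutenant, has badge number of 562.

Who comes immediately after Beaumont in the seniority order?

By rank: Fontaine, Farouk, Bianchi, Vasquez and Beaumont (Battalion Chief); then Achebe, Espinoza and Kapoor (Lieutenant).
Fontaine, Farouk, Bianchi, Vasquez and Beaumont all have date of academy graduation 2016-01-18, so the next rule applies.
Among Fontaine, Farouk, Bianchi, Vasquez and Beaumont, by date of promotion to current rank (earlier first): Fontaine (2002-08-11) before Farouk (2005-11-23) before Bianchi, Vasquez and Beaumont (2006-09-18).
Among Bianchi, Vasquez and Beaumont, by badge number (higher first): Bianchi (507) before Vasquez (494) before Beaumont (197).
Achebe, Espinoza and Kapoor all have date of academy graduation 2002-01-09, so the next rule applies.
Achebe, Espinoza and Kapoor all have date of promotion to current rank 2008-06-06, so the next rule applies.
Among Achebe, Espinoza and Kapoor, by badge number (higher first): Achebe (985) before Espinoza (562) before Kapoor (184).
Order: Fontaine, Farouk, Bianchi, Vasquez, Beaumont, Achebe, Espinoza, Kapoor.

Achebe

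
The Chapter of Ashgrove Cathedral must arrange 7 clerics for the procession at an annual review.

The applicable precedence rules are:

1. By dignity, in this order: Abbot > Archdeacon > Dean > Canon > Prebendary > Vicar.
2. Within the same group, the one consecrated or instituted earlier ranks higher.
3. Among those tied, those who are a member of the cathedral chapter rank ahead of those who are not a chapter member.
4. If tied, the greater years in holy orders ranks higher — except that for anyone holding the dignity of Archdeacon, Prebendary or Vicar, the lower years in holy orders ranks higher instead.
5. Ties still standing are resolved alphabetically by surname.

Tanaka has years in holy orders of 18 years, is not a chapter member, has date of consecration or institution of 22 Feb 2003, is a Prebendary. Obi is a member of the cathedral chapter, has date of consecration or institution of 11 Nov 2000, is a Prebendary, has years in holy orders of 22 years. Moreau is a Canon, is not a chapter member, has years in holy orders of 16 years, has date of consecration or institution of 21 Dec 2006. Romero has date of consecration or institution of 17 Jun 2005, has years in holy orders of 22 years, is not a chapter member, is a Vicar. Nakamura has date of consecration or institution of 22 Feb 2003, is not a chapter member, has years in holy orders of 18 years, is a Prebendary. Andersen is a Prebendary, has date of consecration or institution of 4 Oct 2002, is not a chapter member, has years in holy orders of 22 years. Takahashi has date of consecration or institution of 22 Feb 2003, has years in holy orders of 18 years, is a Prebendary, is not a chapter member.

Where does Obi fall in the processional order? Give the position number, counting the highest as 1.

By dignity: Moreau (Canon); then Obi, Andersen, Nakamura, Takahashi and Tanaka (Prebendary); then Romero (Vicar).
Among Obi, Andersen, Nakamura, Takahashi and Tanaka, by date of consecration or institution (earlier first): Obi (11 Nov 2000) before Andersen (4 Oct 2002) before Nakamura, Takahashi and Tanaka (22 Feb 2003).
Nakamura, Takahashi and Tanaka are each not a chapter member, so the next rule applies.
Nakamura, Takahashi and Tanaka all have years in holy orders 18 years, so the next rule applies.
Among Nakamura, Takahashi and Tanaka, alphabetically by surname: Nakamura before Takahashi before Tanaka.
Order: Moreau, Obi, Andersen, Nakamura, Takahashi, Tanaka, Romero. So position 2.

2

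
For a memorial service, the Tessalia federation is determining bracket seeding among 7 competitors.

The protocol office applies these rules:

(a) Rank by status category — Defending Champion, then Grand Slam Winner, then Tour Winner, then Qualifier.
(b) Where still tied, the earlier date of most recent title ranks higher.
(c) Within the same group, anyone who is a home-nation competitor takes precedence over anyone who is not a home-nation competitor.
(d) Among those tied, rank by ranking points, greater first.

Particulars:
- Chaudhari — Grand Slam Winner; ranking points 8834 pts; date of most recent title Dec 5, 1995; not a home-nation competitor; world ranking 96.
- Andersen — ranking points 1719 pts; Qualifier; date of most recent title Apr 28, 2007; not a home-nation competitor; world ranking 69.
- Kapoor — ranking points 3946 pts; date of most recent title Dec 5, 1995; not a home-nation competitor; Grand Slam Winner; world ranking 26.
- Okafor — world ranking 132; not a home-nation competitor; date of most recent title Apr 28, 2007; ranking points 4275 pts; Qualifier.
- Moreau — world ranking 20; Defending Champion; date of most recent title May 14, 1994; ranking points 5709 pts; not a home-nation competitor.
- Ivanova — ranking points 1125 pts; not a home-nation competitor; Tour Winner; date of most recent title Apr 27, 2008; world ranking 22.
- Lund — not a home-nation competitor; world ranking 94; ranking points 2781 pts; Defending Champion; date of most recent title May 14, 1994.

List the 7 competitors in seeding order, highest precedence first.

By status category: Moreau and Lund (Defending Champion); then Chaudhari and Kapoor (Grand Slam Winner); then Ivanova (Tour Winner); then Okafor and Andersen (Qualifier).
Moreau and Lund both have date of most recent title May 14, 1994, so the next rule applies.
Moreau and Lund are each not a home-nation competitor, so the next rule applies.
Among Moreau and Lund, by ranking points (higher first): Moreau (5709 pts) before Lund (2781 pts).
Chaudhari and Kapoor both have date of most recent title Dec 5, 1995, so the next rule applies.
Chaudhari and Kapoor are each not a home-nation competitor, so the next rule applies.
Among Chaudhari and Kapoor, by ranking points (higher first): Chaudhari (8834 pts) before Kapoor (3946 pts).
Okafor and Andersen both have date of most recent title Apr 28, 2007, so the next rule applies.
Okafor and Andersen are each not a home-nation competitor, so the next rule applies.
Among Okafor and Andersen, by ranking points (higher first): Okafor (4275 pts) before Andersen (1719 pts).
Full order: Moreau, Lund, Chaudhari, Kapoor, Ivanova, Okafor, Andersen.

Moreau, Lund, Chaudhari, Kapoor, Ivanova, Okafor, Andersen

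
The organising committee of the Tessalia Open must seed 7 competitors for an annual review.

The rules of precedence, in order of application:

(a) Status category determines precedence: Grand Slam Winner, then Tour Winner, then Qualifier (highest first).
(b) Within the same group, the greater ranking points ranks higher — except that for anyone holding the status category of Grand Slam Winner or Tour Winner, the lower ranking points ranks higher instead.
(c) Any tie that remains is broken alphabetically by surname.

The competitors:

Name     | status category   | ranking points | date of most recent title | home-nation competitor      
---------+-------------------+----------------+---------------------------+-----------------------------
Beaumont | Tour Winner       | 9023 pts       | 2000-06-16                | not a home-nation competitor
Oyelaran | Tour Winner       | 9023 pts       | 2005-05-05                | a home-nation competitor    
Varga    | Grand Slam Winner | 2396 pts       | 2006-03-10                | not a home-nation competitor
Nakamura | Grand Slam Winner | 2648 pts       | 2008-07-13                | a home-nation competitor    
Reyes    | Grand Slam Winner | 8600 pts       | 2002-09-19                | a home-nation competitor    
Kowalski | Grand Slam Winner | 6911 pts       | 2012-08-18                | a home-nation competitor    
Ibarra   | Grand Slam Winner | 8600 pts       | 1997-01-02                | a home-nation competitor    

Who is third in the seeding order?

Kowalski

By status category: Varga, Nakamura, Kowalski, Ibarra and Reyes (Grand Slam Winner); then Beaumont and Oyelaran (Tour Winner).
Among Varga, Nakamura, Kowalski, Ibarra and Reyes, by ranking points (lower first) (reversed rule for this group): Varga (2396 pts) before Nakamura (2648 pts) before Kowalski (6911 pts) before Ibarra and Reyes (8600 pts).
Among Ibarra and Reyes, alphabetically by surname: Ibarra before Reyes.
Beaumont and Oyelaran both have ranking points 9023 pts, so the next rule applies.
Among Beaumont and Oyelaran, alphabetically by surname: Beaumont before Oyelaran.
Order: Varga, Nakamura, Kowalski, Ibarra, Reyes, Beaumont, Oyelaran.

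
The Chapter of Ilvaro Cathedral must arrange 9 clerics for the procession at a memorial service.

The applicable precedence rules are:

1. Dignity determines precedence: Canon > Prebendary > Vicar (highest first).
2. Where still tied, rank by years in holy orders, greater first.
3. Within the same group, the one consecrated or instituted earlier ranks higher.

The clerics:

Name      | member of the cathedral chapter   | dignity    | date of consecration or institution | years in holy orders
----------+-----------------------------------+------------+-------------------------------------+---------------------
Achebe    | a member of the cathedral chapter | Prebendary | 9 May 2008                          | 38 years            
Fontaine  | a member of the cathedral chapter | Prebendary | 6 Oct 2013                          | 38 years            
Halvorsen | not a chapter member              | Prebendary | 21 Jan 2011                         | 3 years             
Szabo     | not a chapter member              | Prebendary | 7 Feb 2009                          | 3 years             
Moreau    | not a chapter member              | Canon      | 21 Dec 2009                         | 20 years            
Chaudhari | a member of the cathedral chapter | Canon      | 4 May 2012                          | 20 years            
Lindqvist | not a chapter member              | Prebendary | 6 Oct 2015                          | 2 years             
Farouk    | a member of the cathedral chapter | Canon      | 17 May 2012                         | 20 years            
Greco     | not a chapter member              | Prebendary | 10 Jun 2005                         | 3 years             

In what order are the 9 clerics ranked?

By dignity: Moreau, Chaudhari and Farouk (Canon); then Achebe, Fontaine, Greco, Szabo, Halvorsen and Lindqvist (Prebendary).
Moreau, Chaudhari and Farouk all have years in holy orders 20 years, so the next rule applies.
Among Moreau, Chaudhari and Farouk, by date of consecration or institution (earlier first): Moreau (21 Dec 2009) before Chaudhari (4 May 2012) before Farouk (17 May 2012).
Among Achebe, Fontaine, Greco, Szabo, Halvorsen and Lindqvist, by years in holy orders (higher first): Achebe and Fontaine (38 years) before Greco, Szabo and Halvorsen (3 years) before Lindqvist (2 years).
Among Achebe and Fontaine, by date of consecration or institution (earlier first): Achebe (9 May 2008) before Fontaine (6 Oct 2013).
Among Greco, Szabo and Halvorsen, by date of consecration or institution (earlier first): Greco (10 Jun 2005) before Szabo (7 Feb 2009) before Halvorsen (21 Jan 2011).
Full order: Moreau, Chaudhari, Farouk, Achebe, Fontaine, Greco, Szabo, Halvorsen, Lindqvist.

Moreau, Chaudhari, Farouk, Achebe, Fontaine, Greco, Szabo, Halvorsen, Lindqvist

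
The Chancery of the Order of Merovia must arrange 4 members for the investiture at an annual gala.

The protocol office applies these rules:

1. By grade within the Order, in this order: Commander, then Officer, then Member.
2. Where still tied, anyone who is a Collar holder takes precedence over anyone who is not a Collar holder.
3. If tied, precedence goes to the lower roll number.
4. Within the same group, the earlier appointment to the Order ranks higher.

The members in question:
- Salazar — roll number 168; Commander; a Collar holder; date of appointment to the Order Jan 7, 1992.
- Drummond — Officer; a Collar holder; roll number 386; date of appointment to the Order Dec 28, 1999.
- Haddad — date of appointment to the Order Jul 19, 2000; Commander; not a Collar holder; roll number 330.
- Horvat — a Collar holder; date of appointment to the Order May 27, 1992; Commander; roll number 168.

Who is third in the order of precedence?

Haddad

By grade within the Order: Salazar, Horvat and Haddad (Commander); then Drummond (Officer).
Among Salazar, Horvat and Haddad, a Collar holder before not a Collar holder: Salazar and Horvat (a Collar holder) before Haddad (not a Collar holder).
Salazar and Horvat both have roll number 168, so the next rule applies.
Among Salazar and Horvat, by date of appointment to the Order (earlier first): Salazar (Jan 7, 1992) before Horvat (May 27, 1992).
Order: Salazar, Horvat, Haddad, Drummond.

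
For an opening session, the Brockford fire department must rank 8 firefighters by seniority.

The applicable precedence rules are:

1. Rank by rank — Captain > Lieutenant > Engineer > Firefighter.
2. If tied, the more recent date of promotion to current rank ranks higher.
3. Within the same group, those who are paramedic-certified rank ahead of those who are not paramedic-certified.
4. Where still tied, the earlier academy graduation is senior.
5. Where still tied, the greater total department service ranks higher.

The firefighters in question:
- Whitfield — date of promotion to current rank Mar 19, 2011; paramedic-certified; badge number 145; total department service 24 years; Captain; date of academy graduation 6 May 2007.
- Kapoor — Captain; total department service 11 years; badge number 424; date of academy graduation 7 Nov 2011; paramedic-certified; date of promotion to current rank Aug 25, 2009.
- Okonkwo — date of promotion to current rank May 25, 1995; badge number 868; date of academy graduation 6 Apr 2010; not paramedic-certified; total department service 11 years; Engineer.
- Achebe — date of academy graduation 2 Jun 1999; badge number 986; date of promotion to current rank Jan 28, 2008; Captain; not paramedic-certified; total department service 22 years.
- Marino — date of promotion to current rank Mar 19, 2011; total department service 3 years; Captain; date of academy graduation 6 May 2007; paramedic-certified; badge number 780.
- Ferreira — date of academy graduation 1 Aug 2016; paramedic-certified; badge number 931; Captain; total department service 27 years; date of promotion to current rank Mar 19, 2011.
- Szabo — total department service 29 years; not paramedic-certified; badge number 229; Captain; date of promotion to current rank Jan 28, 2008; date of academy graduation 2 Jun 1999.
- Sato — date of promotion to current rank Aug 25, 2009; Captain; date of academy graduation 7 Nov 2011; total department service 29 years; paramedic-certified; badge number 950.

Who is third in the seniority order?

Ferreira

By rank: Whitfield, Marino, Ferreira, Sato, Kapoor, Szabo and Achebe (Captain); then Okonkwo (Engineer).
Among Whitfield, Marino, Ferreira, Sato, Kapoor, Szabo and Achebe, by date of promotion to current rank (later first): Whitfield, Marino and Ferreira (Mar 19, 2011) before Sato and Kapoor (Aug 25, 2009) before Szabo and Achebe (Jan 28, 2008).
Whitfield, Marino and Ferreira are each paramedic-certified, so the next rule applies.
Among Whitfield, Marino and Ferreira, by date of academy graduation (earlier first): Whitfield and Marino (6 May 2007) before Ferreira (1 Aug 2016).
Among Whitfield and Marino, by total department service (higher first): Whitfield (24 years) before Marino (3 years).
Sato and Kapoor are each paramedic-certified, so the next rule applies.
Sato and Kapoor both have date of academy graduation 7 Nov 2011, so the next rule applies.
Among Sato and Kapoor, by total department service (higher first): Sato (29 years) before Kapoor (11 years).
Szabo and Achebe are each not paramedic-certified, so the next rule applies.
Szabo and Achebe both have date of academy graduation 2 Jun 1999, so the next rule applies.
Among Szabo and Achebe, by total department service (higher first): Szabo (29 years) before Achebe (22 years).
Order: Whitfield, Marino, Ferreira, Sato, Kapoor, Szabo, Achebe, Okonkwo.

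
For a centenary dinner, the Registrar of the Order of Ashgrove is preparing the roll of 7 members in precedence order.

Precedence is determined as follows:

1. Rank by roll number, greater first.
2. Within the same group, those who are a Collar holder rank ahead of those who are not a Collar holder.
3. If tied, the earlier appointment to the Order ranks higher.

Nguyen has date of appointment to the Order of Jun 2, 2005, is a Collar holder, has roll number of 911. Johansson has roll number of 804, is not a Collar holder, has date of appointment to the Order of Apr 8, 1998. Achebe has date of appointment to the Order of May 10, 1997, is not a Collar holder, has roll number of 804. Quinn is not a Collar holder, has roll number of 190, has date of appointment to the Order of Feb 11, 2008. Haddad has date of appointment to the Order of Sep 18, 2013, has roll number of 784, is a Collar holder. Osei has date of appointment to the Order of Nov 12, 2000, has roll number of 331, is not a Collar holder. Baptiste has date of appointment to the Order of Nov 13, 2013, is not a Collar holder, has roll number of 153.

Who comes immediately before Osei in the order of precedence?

Haddad

By roll number (higher first): Nguyen (911); then Achebe and Johansson (both 804); then Haddad (784); then Osei (331); then Quinn (190); then Baptiste (153).
Achebe and Johansson are each not a Collar holder, so the next rule applies.
Among Achebe and Johansson, by date of appointment to the Order (earlier first): Achebe (May 10, 1997) before Johansson (Apr 8, 1998).
Order: Nguyen, Achebe, Johansson, Haddad, Osei, Quinn, Baptiste.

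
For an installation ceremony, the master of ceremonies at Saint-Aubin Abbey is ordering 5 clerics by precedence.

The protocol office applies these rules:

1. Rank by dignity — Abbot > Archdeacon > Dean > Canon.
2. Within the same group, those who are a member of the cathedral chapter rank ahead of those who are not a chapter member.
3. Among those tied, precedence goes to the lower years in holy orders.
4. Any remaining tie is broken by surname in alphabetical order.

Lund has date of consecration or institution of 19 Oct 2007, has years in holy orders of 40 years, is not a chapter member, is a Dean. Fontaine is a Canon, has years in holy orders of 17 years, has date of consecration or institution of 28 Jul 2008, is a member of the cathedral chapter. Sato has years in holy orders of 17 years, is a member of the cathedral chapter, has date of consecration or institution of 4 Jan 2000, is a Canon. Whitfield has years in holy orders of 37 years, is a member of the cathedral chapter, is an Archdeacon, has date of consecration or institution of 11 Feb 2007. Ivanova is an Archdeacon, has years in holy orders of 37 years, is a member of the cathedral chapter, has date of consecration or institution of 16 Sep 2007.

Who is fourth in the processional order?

Fontaine

By dignity: Ivanova and Whitfield (Archdeacon); then Lund (Dean); then Fontaine and Sato (Canon).
Ivanova and Whitfield are each a member of the cathedral chapter, so the next rule applies.
Ivanova and Whitfield both have years in holy orders 37 years, so the next rule applies.
Among Ivanova and Whitfield, alphabetically by surname: Ivanova before Whitfield.
Fontaine and Sato are each a member of the cathedral chapter, so the next rule applies.
Fontaine and Sato both have years in holy orders 17 years, so the next rule applies.
Among Fontaine and Sato, alphabetically by surname: Fontaine before Sato.
Order: Ivanova, Whitfield, Lund, Fontaine, Sato.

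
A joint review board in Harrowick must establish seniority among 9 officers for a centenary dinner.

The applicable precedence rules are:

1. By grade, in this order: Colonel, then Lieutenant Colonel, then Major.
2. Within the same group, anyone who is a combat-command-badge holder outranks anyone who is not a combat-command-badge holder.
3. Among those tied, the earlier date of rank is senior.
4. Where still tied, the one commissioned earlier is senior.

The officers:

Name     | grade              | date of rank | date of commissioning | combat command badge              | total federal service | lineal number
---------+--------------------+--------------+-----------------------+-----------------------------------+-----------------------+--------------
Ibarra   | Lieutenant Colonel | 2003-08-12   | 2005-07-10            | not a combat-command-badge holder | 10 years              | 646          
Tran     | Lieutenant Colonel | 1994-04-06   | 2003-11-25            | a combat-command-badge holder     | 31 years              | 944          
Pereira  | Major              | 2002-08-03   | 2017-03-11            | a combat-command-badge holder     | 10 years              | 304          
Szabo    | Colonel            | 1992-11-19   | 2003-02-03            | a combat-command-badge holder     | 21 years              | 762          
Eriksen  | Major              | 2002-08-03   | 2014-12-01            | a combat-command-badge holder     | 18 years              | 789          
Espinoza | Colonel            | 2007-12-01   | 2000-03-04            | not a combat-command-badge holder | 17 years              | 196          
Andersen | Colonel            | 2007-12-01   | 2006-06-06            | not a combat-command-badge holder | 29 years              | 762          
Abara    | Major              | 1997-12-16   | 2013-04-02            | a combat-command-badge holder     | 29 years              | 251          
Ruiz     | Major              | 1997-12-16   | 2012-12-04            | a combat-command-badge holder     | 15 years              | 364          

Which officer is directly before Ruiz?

By grade: Szabo, Espinoza and Andersen (Colonel); then Tran and Ibarra (Lieutenant Colonel); then Ruiz, Abara, Eriksen and Pereira (Major).
Among Szabo, Espinoza and Andersen, a combat-command-badge holder before not a combat-command-badge holder: Szabo (a combat-command-badge holder) before Espinoza and Andersen (not a combat-command-badge holder).
Espinoza and Andersen both have date of rank 2007-12-01, so the next rule applies.
Among Espinoza and Andersen, by date of commissioning (earlier first): Espinoza (2000-03-04) before Andersen (2006-06-06).
Among Tran and Ibarra, a combat-command-badge holder before not a combat-command-badge holder: Tran (a combat-command-badge holder) before Ibarra (not a combat-command-badge holder).
Ruiz, Abara, Eriksen and Pereira are each a combat-command-badge holder, so the next rule applies.
Among Ruiz, Abara, Eriksen and Pereira, by date of rank (earlier first): Ruiz and Abara (1997-12-16) before Eriksen and Pereira (2002-08-03).
Among Ruiz and Abara, by date of commissioning (earlier first): Ruiz (2012-12-04) before Abara (2013-04-02).
Among Eriksen and Pereira, by date of commissioning (earlier first): Eriksen (2014-12-01) before Pereira (2017-03-11).
Order: Szabo, Espinoza, Andersen, Tran, Ibarra, Ruiz, Abara, Eriksen, Pereira.

Ibarra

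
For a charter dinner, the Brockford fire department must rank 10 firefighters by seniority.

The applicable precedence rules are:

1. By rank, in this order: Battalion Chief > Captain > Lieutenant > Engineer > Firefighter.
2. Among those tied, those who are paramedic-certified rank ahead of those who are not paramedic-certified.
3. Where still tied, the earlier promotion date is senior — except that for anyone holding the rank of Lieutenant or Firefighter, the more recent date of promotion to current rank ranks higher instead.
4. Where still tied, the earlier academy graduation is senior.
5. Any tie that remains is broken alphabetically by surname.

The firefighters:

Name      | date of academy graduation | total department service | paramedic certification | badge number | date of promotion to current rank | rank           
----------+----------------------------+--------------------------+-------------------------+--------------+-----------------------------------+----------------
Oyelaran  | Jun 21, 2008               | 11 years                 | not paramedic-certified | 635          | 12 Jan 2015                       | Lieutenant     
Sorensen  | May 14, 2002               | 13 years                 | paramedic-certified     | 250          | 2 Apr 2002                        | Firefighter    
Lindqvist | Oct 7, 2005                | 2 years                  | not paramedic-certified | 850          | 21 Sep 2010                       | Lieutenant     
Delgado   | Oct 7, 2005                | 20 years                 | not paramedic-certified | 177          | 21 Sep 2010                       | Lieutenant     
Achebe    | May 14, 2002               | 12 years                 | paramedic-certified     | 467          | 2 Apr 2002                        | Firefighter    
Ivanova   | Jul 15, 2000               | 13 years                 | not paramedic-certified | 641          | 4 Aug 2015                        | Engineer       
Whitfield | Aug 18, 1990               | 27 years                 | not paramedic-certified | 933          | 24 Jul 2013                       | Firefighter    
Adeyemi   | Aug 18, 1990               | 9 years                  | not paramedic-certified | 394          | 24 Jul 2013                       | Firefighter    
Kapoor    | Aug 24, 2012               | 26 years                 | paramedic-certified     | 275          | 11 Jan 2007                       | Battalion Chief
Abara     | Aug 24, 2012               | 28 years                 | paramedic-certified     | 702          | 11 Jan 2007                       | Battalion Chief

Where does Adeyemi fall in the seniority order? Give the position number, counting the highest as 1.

By rank: Abara and Kapoor (Battalion Chief); then Oyelaran, Delgado and Lindqvist (Lieutenant); then Ivanova (Engineer); then Achebe, Sorensen, Adeyemi and Whitfield (Firefighter).
Abara and Kapoor are each paramedic-certified, so the next rule applies.
Abara and Kapoor both have date of promotion to current rank 11 Jan 2007, so the next rule applies.
Abara and Kapoor both have date of academy graduation Aug 24, 2012, so the next rule applies.
Among Abara and Kapoor, alphabetically by surname: Abara before Kapoor.
Oyelaran, Delgado and Lindqvist are each not paramedic-certified, so the next rule applies.
Among Oyelaran, Delgado and Lindqvist, by date of promotion to current rank (later first) (reversed rule for this group): Oyelaran (12 Jan 2015) before Delgado and Lindqvist (21 Sep 2010).
Delgado and Lindqvist both have date of academy graduation Oct 7, 2005, so the next rule applies.
Among Delgado and Lindqvist, alphabetically by surname: Delgado before Lindqvist.
Among Achebe, Sorensen, Adeyemi and Whitfield, paramedic-certified before not paramedic-certified: Achebe and Sorensen (paramedic-certified) before Adeyemi and Whitfield (not paramedic-certified).
Achebe and Sorensen both have date of promotion to current rank 2 Apr 2002, so the next rule applies.
Achebe and Sorensen both have date of academy graduation May 14, 2002, so the next rule applies.
Among Achebe and Sorensen, alphabetically by surname: Achebe before Sorensen.
Adeyemi and Whitfield both have date of promotion to current rank 24 Jul 2013, so the next rule applies.
Adeyemi and Whitfield both have date of academy graduation Aug 18, 1990, so the next rule applies.
Among Adeyemi and Whitfield, alphabetically by surname: Adeyemi before Whitfield.
Order: Abara, Kapoor, Oyelaran, Delgado, Lindqvist, Ivanova, Achebe, Sorensen, Adeyemi, Whitfield. So position 9.

9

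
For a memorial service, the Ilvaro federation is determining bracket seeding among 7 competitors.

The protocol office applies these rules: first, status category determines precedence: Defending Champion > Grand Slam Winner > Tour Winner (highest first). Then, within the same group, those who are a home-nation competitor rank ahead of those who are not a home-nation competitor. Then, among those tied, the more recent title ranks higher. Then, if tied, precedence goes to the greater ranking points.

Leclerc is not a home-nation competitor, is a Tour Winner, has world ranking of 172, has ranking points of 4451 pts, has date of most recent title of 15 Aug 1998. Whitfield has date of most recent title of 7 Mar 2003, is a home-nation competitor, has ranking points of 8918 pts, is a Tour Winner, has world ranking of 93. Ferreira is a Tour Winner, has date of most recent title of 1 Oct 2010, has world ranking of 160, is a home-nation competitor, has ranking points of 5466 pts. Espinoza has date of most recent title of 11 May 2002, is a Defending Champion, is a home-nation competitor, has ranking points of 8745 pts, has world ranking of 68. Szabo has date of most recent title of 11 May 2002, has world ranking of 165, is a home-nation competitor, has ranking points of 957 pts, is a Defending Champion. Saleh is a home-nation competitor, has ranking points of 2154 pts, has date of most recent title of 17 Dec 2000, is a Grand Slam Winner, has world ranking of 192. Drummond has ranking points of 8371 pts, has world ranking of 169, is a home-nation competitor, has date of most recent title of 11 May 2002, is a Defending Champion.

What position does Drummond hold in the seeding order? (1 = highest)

By status category: Espinoza, Drummond and Szabo (Defending Champion); then Saleh (Grand Slam Winner); then Ferreira, Whitfield and Leclerc (Tour Winner).
Espinoza, Drummond and Szabo are each a home-nation competitor, so the next rule applies.
Espinoza, Drummond and Szabo all have date of most recent title 11 May 2002, so the next rule applies.
Among Espinoza, Drummond and Szabo, by ranking points (higher first): Espinoza (8745 pts) before Drummond (8371 pts) before Szabo (957 pts).
Among Ferreira, Whitfield and Leclerc, a home-nation competitor before not a home-nation competitor: Ferreira and Whitfield (a home-nation competitor) before Leclerc (not a home-nation competitor).
Among Ferreira and Whitfield, by date of most recent title (later first): Ferreira (1 Oct 2010) before Whitfield (7 Mar 2003).
Order: Espinoza, Drummond, Szabo, Saleh, Ferreira, Whitfield, Leclerc. So position 2.

2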